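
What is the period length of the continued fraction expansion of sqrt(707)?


Run the CF algorithm for sqrt(707).
a_0 = floor(sqrt(707)) = 26; set m_0=0, q_0=1.
Recurrence: m' = q*a - m,  q' = (d - m'^2)/q,  a' = floor((a_0 + m')/q').
  step 1: m=26, q=31, a=1
  step 2: m=5, q=22, a=1
  step 3: m=17, q=19, a=2
  step 4: m=21, q=14, a=3
  step 5: m=21, q=19, a=2
  step 6: m=17, q=22, a=1
  step 7: m=5, q=31, a=1
  step 8: m=26, q=1, a=52
a_8 = 2*a_0 = 52, so the period closes here.
sqrt(707) = [26; 1, 1, 2, 3, 2, 1, 1, 52]
Period length = 8

8


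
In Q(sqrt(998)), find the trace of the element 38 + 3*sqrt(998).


Tr(a + b*sqrt(d)) = (a + b*sqrt(d)) + (a - b*sqrt(d)) = 2a
= 2 * (38)
= 76

76


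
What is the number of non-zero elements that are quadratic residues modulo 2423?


For prime p, the number of non-zero quadratic residues is (p-1)/2.
= (2423-1)/2
= 1211

1211


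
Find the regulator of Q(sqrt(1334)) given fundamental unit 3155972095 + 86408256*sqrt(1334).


epsilon = 3155972095 + 86408256*sqrt(1334)
= 6.3119e+09
R = ln(6.3119e+09)
= 22.5657

22.5657


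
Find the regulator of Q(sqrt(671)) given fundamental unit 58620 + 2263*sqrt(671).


epsilon = 58620 + 2263*sqrt(671)
= 117240.0000
R = ln(117240.0000)
= 11.6720

11.6720


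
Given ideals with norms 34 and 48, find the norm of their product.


N(IJ) = N(I) * N(J)
= 34 * 48
= 1632

1632


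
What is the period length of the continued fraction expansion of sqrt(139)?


Run the CF algorithm for sqrt(139).
a_0 = floor(sqrt(139)) = 11; set m_0=0, q_0=1.
Recurrence: m' = q*a - m,  q' = (d - m'^2)/q,  a' = floor((a_0 + m')/q').
  step 1: m=11, q=18, a=1
  step 2: m=7, q=5, a=3
  step 3: m=8, q=15, a=1
  step 4: m=7, q=6, a=3
  step 5: m=11, q=3, a=7
  step 6: m=10, q=13, a=1
  step 7: m=3, q=10, a=1
  step 8: m=7, q=9, a=2
  step 9: m=11, q=2, a=11
  step 10: m=11, q=9, a=2
  step 11: m=7, q=10, a=1
  step 12: m=3, q=13, a=1
  step 13: m=10, q=3, a=7
  step 14: m=11, q=6, a=3
  step 15: m=7, q=15, a=1
  step 16: m=8, q=5, a=3
  step 17: m=7, q=18, a=1
  step 18: m=11, q=1, a=22
a_18 = 2*a_0 = 22, so the period closes here.
sqrt(139) = [11; 1, 3, 1, 3, 7, 1, 1, 2, 11, 2, 1, 1, 7, 3, 1, 3, 1, 22]
Period length = 18

18


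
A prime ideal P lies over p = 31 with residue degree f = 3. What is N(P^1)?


N(P^a) = p^(a*f)
= 31^(1*3)
= 31^3
= 29791

29791


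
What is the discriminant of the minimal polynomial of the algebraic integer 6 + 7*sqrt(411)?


The element 6 + 7*sqrt(411) has minimal polynomial:
x^2 - 12*x - 20103
Discriminant = (-12)^2 - 4*(-20103)
= 144 + 80412
= 80556

80556


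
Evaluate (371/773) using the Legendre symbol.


p = 773 is prime, so compute (371/773) with the reciprocity algorithm (Jacobi-symbol steps: pull out 2s via (2/n), flip via reciprocity, reduce):
  reciprocity: (371/773) -> +(773/371)
  reduce: (31/371)
  reciprocity: (31/371) -> -(371/31)
  reduce: (30/31)
  pull out 2: (2/31) = +1  (since 31 mod 8 = 7)
  reciprocity: (15/31) -> -(31/15)
  reduce: (1/15)
  (1/15) = 1
Product of signs = 1
(371/773) = 1

1


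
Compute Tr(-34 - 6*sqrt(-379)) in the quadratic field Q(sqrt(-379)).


Tr(a + b*sqrt(d)) = (a + b*sqrt(d)) + (a - b*sqrt(d)) = 2a
= 2 * (-34)
= -68

-68


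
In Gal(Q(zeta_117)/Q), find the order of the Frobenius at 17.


The Frobenius at p in Gal(Q(zeta_n)/Q) = (Z/nZ)* is the class of p, so its order is ord_117(17), the smallest k >= 1 with 17^k = 1 mod 117.
n = 117 = 3^2 * 13, phi(117) = 72; the order divides phi(n).
Divisors of 72: 1, 2, 3, 4, 6, 8, 9, 12, 18, 24, 36, 72
Repeated squaring mod 117: 17^1 = 17, 17^2 = 55, 17^4 = 100, 17^8 = 55, 17^16 = 100, 17^32 = 55, 17^64 = 100
Test divisors in increasing order:
  k=1: 17^1 = 17 mod 117
  k=2: 17^2 = 55 mod 117
  k=3: 17^3 = 55 * 17 = 116 mod 117
  k=4: 17^4 = 100 mod 117
  k=6: 17^6 = 100 * 55 = 1 mod 117  <- first divisor giving 1
Order = 6

6


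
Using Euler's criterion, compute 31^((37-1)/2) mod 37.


p = 37 is prime and the exponent is (p-1)/2 = 18, so by Euler's criterion 31^18 = (31/37) = +1 or -1 mod 37.
Compute by square-and-multiply:
  18 = 16 + 2 (binary 10010)
  Repeated squaring mod 37: 31^1 = 31, 31^2 = 36, 31^4 = 1, 31^8 = 1, 31^16 = 1
  31^18 = 31^16 * 31^2 = 1 * 36 mod 37
    1 * 36 = 36 = 36 mod 37
  31^18 = 36 mod 37
Result 36 = p - 1 = -1 mod 37: 31 is a quadratic non-residue mod 37. As a residue in [0, p-1] the value is 36.
31^18 mod 37 = 36

36


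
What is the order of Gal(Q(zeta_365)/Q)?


|Gal(Q(zeta_365)/Q)| = phi(365)
= 288

288


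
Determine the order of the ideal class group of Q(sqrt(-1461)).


K = Q(sqrt(-1461)). d mod 4 = 3, so D = disc(K) = 4d = -5844
h(K) equals the number of primitive reduced positive-definite forms (a, b, c) = a*x^2 + b*x*y + c*y^2 with b^2 - 4ac = D,
where reduced means |b| <= a <= c, with b >= 0 whenever |b| = a or a = c, and primitive means gcd(a, b, c) = 1.
Reduced forces 3a^2 <= |D| = 5844, so 1 <= a <= 44; b must have the parity of D, and c = (b^2 - D)/(4a) must be an integer >= a.
Enumerate a = 1..44, b in [-a, a]:
  a=1: (1, 0, 1461)  [1]
  a=2: (2, 2, 731)  [1]
  a=3: (3, 0, 487)  [1]
  a=4: none
  a=5: (5, -4, 293), (5, 4, 293)  [2]
  a=6: (6, 6, 245)  [1]
  a=7: (7, -6, 210), (7, 6, 210)  [2]
  a=8..9: none
  a=10: (10, -6, 147), (10, 6, 147)  [2]
  a=11..13: none
  a=14: (14, -6, 105), (14, 6, 105)  [2]
  a=15: (15, -6, 98), (15, 6, 98)  [2]
  a=16: none
  a=17: (17, -2, 86), (17, 2, 86)  [2]
  a=18..20: none
  a=21: (21, -6, 70), (21, 6, 70)  [2]
  a=22..24: none
  a=25: (25, -16, 61), (25, 16, 61)  [2]
  a=26..29: none
  a=30: (30, -6, 49), (30, 6, 49)  [2]
  a=31..33: none
  a=34: (34, -2, 43), (34, 2, 43)  [2]
  a=35: (35, -34, 50), (35, -6, 42), (35, 6, 42), (35, 34, 50)  [4]
  a=36..44: none
Total reduced forms: 1 + 1 + 1 + 2 + 1 + 2 + 2 + 2 + 2 + 2 + 2 + 2 + 2 + 2 + 4 = 28
h = 28

28


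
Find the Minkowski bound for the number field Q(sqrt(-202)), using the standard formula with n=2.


d = -202, d mod 4 = 2, so disc(K) = 4d = -808; |disc(K)| = 808
Imaginary quadratic field, so n = 2, s = r2 = 1, r1 = 0
M = (n!/n^n) * (4/pi)^s * sqrt(|disc(K)|) = (2!/2^2) * (4/pi)^1 * sqrt(808)
= 0.5 * 1.273240 * 28.425341
= 18.0961

18.0961


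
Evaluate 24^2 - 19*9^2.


x^2 - d*y^2
= 24^2 - 19*9^2
= 576 - 1539
= -963

-963


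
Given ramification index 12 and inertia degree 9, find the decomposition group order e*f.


|D_P| = e * f
= 12 * 9
= 108

108


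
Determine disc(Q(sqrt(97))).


For K = Q(sqrt(d)) with d squarefree: disc(K) = d if d = 1 mod 4, and disc(K) = 4d if d = 2 or 3 mod 4.
Here d = 97, and d mod 4 = 1.
d = 1 mod 4 (O_K = Z[(1+sqrt(d))/2]), so disc(K) = d = 97

97


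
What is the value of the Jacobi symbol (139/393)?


Compute (139/393) via quadratic reciprocity:
  reciprocity: (139/393) -> +(393/139)
  reduce: (115/139)
  reciprocity: (115/139) -> -(139/115)
  reduce: (24/115)
  pull out 2: (2/115) = -1  (since 115 mod 8 = 3)
  pull out 2: (2/115) = -1  (since 115 mod 8 = 3)
  pull out 2: (2/115) = -1  (since 115 mod 8 = 3)
  reciprocity: (3/115) -> -(115/3)
  reduce: (1/3)
  (1/3) = 1
Product of signs = -1

-1


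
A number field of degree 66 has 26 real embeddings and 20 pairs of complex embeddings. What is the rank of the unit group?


By Dirichlet's unit theorem:
rank = r1 + r2 - 1
= 26 + 20 - 1
= 45

45


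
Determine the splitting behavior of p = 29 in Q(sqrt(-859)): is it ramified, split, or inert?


K = Q(sqrt(-859)). Since d mod 4 = 1, disc(K) = -859.
Check p | disc: -859 mod 29 = 11.
p does not divide disc. Compute Legendre symbol (d/p):
11^((29-1)/2) mod 29 = -1
(d/p) = -1, so p is inert: (p) stays prime with e=1, f=2, g=1.
Therefore p is inert.

inert


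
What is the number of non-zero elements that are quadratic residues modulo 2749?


For prime p, the number of non-zero quadratic residues is (p-1)/2.
= (2749-1)/2
= 1374

1374


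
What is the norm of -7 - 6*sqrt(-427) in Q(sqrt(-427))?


N(a + b*sqrt(d)) = a^2 - d*b^2
= (-7)^2 - (-427)*(-6)^2
= 49 + 15372
= 15421

15421


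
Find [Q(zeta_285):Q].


The degree equals Euler's totient phi(285).
285 = 3 * 5 * 19
phi(285) = 144

144


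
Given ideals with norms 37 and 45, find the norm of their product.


N(IJ) = N(I) * N(J)
= 37 * 45
= 1665

1665


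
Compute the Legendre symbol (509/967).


p = 967 is prime, so compute (509/967) with the reciprocity algorithm (Jacobi-symbol steps: pull out 2s via (2/n), flip via reciprocity, reduce):
  reciprocity: (509/967) -> +(967/509)
  reduce: (458/509)
  pull out 2: (2/509) = -1  (since 509 mod 8 = 5)
  reciprocity: (229/509) -> +(509/229)
  reduce: (51/229)
  reciprocity: (51/229) -> +(229/51)
  reduce: (25/51)
  reciprocity: (25/51) -> +(51/25)
  reduce: (1/25)
  (1/25) = 1
Product of signs = -1
(509/967) = -1

-1


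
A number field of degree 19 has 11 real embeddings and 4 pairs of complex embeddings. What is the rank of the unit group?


By Dirichlet's unit theorem:
rank = r1 + r2 - 1
= 11 + 4 - 1
= 14

14


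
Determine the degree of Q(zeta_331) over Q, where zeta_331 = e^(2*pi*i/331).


The degree equals Euler's totient phi(331).
331 = 331
phi(331) = 330

330


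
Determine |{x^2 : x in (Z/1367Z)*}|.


For prime p, the number of non-zero quadratic residues is (p-1)/2.
= (1367-1)/2
= 683

683


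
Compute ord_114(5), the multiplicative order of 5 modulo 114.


We want ord_114(5), the smallest k >= 1 with 5^k = 1 mod 114.
n = 114 = 2 * 3 * 19, phi(114) = 36; the order divides phi(n).
Divisors of 36: 1, 2, 3, 4, 6, 9, 12, 18, 36
Repeated squaring mod 114: 5^1 = 5, 5^2 = 25, 5^4 = 55, 5^8 = 61, 5^16 = 73, 5^32 = 85
Test divisors in increasing order:
  k=1: 5^1 = 5 mod 114
  k=2: 5^2 = 25 mod 114
  k=3: 5^3 = 25 * 5 = 11 mod 114
  k=4: 5^4 = 55 mod 114
  k=6: 5^6 = 55 * 25 = 7 mod 114
  k=9: 5^9 = 61 * 5 = 77 mod 114
  k=12: 5^12 = 61 * 55 = 49 mod 114
  k=18: 5^18 = 73 * 25 = 1 mod 114  <- first divisor giving 1
Order = 18

18


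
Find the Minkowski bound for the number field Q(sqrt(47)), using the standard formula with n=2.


d = 47, d mod 4 = 3, so disc(K) = 4d = 188; |disc(K)| = 188
Real quadratic field, so n = 2, s = r2 = 0, r1 = 2
M = (n!/n^n) * (4/pi)^s * sqrt(|disc(K)|) = (2!/2^2) * (4/pi)^0 * sqrt(188)
= 0.5 * 1.000000 * 13.711309
= 6.8557

6.8557


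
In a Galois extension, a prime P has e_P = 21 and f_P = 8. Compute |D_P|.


|D_P| = e * f
= 21 * 8
= 168

168


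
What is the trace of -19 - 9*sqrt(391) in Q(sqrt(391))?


Tr(a + b*sqrt(d)) = (a + b*sqrt(d)) + (a - b*sqrt(d)) = 2a
= 2 * (-19)
= -38

-38


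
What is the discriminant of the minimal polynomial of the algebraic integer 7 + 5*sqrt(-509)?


The element 7 + 5*sqrt(-509) has minimal polynomial:
x^2 - 14*x + 12774
Discriminant = (-14)^2 - 4*(12774)
= 196 - 51096
= -50900

-50900


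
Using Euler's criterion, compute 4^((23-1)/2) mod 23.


p = 23 is prime and the exponent is (p-1)/2 = 11, so by Euler's criterion 4^11 = (4/23) = +1 or -1 mod 23.
Compute by square-and-multiply:
  11 = 8 + 2 + 1 (binary 1011)
  Repeated squaring mod 23: 4^1 = 4, 4^2 = 16, 4^4 = 3, 4^8 = 9
  4^11 = 4^8 * 4^2 * 4^1 = 9 * 16 * 4 mod 23
    9 * 16 = 144 = 6 mod 23
    6 * 4 = 24 = 1 mod 23
  4^11 = 1 mod 23
Result 1: 4 is a quadratic residue mod 23.
4^11 mod 23 = 1

1


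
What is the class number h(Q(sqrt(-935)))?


K = Q(sqrt(-935)). d mod 4 = 1, so D = disc(K) = d = -935
h(K) equals the number of primitive reduced positive-definite forms (a, b, c) = a*x^2 + b*x*y + c*y^2 with b^2 - 4ac = D,
where reduced means |b| <= a <= c, with b >= 0 whenever |b| = a or a = c, and primitive means gcd(a, b, c) = 1.
Reduced forces 3a^2 <= |D| = 935, so 1 <= a <= 17; b must have the parity of D, and c = (b^2 - D)/(4a) must be an integer >= a.
Enumerate a = 1..17, b in [-a, a]:
  a=1: (1, 1, 234)  [1]
  a=2: (2, -1, 117), (2, 1, 117)  [2]
  a=3: (3, -1, 78), (3, 1, 78)  [2]
  a=4: (4, -3, 59), (4, 3, 59)  [2]
  a=5: (5, 5, 48)  [1]
  a=6: (6, -5, 40), (6, -1, 39), (6, 1, 39), (6, 5, 40)  [4]
  a=7: none
  a=8: (8, -5, 30), (8, 5, 30)  [2]
  a=9: (9, -1, 26), (9, 1, 26)  [2]
  a=10: (10, -5, 24), (10, 5, 24)  [2]
  a=11: (11, 11, 24)  [1]
  a=12: (12, -11, 22), (12, -5, 20), (12, 5, 20), (12, 11, 22)  [4]
  a=13: (13, -1, 18), (13, 1, 18)  [2]
  a=14: none
  a=15: (15, -5, 16), (15, 5, 16)  [2]
  a=16: none
  a=17: (17, 17, 18)  [1]
Total reduced forms: 1 + 2 + 2 + 2 + 1 + 4 + 2 + 2 + 2 + 1 + 4 + 2 + 2 + 1 = 28
h = 28

28


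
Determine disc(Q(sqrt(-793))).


For K = Q(sqrt(d)) with d squarefree: disc(K) = d if d = 1 mod 4, and disc(K) = 4d if d = 2 or 3 mod 4.
Here d = -793, and d mod 4 = 3.
d = 3 mod 4, not 1 (O_K = Z[sqrt(d)]), so disc(K) = 4d = 4 * (-793) = -3172

-3172


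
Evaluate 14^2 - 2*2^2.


x^2 - d*y^2
= 14^2 - 2*2^2
= 196 - 8
= 188

188


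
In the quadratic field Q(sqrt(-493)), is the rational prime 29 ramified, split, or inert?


K = Q(sqrt(-493)). Since d mod 4 = 3, disc(K) = -1972.
Check p | disc: -1972 mod 29 = 0.
p divides disc, so p ramifies: (p) = P^2 with e=2, f=1, g=1.
Therefore p is ramified.

ramified


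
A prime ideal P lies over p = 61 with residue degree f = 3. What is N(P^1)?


N(P^a) = p^(a*f)
= 61^(1*3)
= 61^3
= 226981

226981


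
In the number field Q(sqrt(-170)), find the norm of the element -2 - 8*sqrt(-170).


N(a + b*sqrt(d)) = a^2 - d*b^2
= (-2)^2 - (-170)*(-8)^2
= 4 + 10880
= 10884

10884


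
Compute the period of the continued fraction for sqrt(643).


Run the CF algorithm for sqrt(643).
a_0 = floor(sqrt(643)) = 25; set m_0=0, q_0=1.
Recurrence: m' = q*a - m,  q' = (d - m'^2)/q,  a' = floor((a_0 + m')/q').
  step 1: m=25, q=18, a=2
  step 2: m=11, q=29, a=1
  step 3: m=18, q=11, a=3
  step 4: m=15, q=38, a=1
  step 5: m=23, q=3, a=16
  step 6: m=25, q=6, a=8
  step 7: m=23, q=19, a=2
  step 8: m=15, q=22, a=1
  step 9: m=7, q=27, a=1
  step 10: m=20, q=9, a=5
  step 11: m=25, q=2, a=25
  step 12: m=25, q=9, a=5
  step 13: m=20, q=27, a=1
  step 14: m=7, q=22, a=1
  step 15: m=15, q=19, a=2
  step 16: m=23, q=6, a=8
  step 17: m=25, q=3, a=16
  step 18: m=23, q=38, a=1
  step 19: m=15, q=11, a=3
  step 20: m=18, q=29, a=1
  step 21: m=11, q=18, a=2
  step 22: m=25, q=1, a=50
a_22 = 2*a_0 = 50, so the period closes here.
sqrt(643) = [25; 2, 1, 3, 1, 16, 8, 2, 1, 1, 5, 25, 5, 1, 1, 2, 8, 16, 1, 3, 1, 2, 50]
Period length = 22

22


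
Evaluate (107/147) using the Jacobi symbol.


Compute (107/147) via quadratic reciprocity:
  reciprocity: (107/147) -> -(147/107)
  reduce: (40/107)
  pull out 2: (2/107) = -1  (since 107 mod 8 = 3)
  pull out 2: (2/107) = -1  (since 107 mod 8 = 3)
  pull out 2: (2/107) = -1  (since 107 mod 8 = 3)
  reciprocity: (5/107) -> +(107/5)
  reduce: (2/5)
  pull out 2: (2/5) = -1  (since 5 mod 8 = 5)
  (1/5) = 1
Product of signs = -1

-1


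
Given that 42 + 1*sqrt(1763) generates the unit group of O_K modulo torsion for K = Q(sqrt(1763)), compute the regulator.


epsilon = 42 + 1*sqrt(1763)
= 83.9881
R = ln(83.9881)
= 4.4307

4.4307


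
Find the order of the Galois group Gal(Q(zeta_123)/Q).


|Gal(Q(zeta_123)/Q)| = phi(123)
= 80

80


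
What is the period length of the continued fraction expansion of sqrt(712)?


Run the CF algorithm for sqrt(712).
a_0 = floor(sqrt(712)) = 26; set m_0=0, q_0=1.
Recurrence: m' = q*a - m,  q' = (d - m'^2)/q,  a' = floor((a_0 + m')/q').
  step 1: m=26, q=36, a=1
  step 2: m=10, q=17, a=2
  step 3: m=24, q=8, a=6
  step 4: m=24, q=17, a=2
  step 5: m=10, q=36, a=1
  step 6: m=26, q=1, a=52
a_6 = 2*a_0 = 52, so the period closes here.
sqrt(712) = [26; 1, 2, 6, 2, 1, 52]
Period length = 6

6


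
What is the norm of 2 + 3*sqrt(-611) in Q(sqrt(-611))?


N(a + b*sqrt(d)) = a^2 - d*b^2
= (2)^2 - (-611)*(3)^2
= 4 + 5499
= 5503

5503


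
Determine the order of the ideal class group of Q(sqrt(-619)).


K = Q(sqrt(-619)). d mod 4 = 1, so D = disc(K) = d = -619
h(K) equals the number of primitive reduced positive-definite forms (a, b, c) = a*x^2 + b*x*y + c*y^2 with b^2 - 4ac = D,
where reduced means |b| <= a <= c, with b >= 0 whenever |b| = a or a = c, and primitive means gcd(a, b, c) = 1.
Reduced forces 3a^2 <= |D| = 619, so 1 <= a <= 14; b must have the parity of D, and c = (b^2 - D)/(4a) must be an integer >= a.
Enumerate a = 1..14, b in [-a, a]:
  a=1: (1, 1, 155)  [1]
  a=2..4: none
  a=5: (5, -1, 31), (5, 1, 31)  [2]
  a=6: none
  a=7: (7, -5, 23), (7, 5, 23)  [2]
  a=8..14: none
Total reduced forms: 1 + 2 + 2 = 5
h = 5

5


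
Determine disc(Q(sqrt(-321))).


For K = Q(sqrt(d)) with d squarefree: disc(K) = d if d = 1 mod 4, and disc(K) = 4d if d = 2 or 3 mod 4.
Here d = -321, and d mod 4 = 3.
d = 3 mod 4, not 1 (O_K = Z[sqrt(d)]), so disc(K) = 4d = 4 * (-321) = -1284

-1284


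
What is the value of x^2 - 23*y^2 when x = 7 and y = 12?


x^2 - d*y^2
= 7^2 - 23*12^2
= 49 - 3312
= -3263

-3263


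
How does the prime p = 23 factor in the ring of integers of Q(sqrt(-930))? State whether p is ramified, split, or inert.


K = Q(sqrt(-930)). Since d mod 4 = 2, disc(K) = -3720.
Check p | disc: -3720 mod 23 = 6.
p does not divide disc. Compute Legendre symbol (d/p):
13^((23-1)/2) mod 23 = 1
(d/p) = 1, so p splits: (p) = P*P' with e=1, f=1, g=2.
Therefore p is split.

split


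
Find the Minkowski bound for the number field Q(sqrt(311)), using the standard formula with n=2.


d = 311, d mod 4 = 3, so disc(K) = 4d = 1244; |disc(K)| = 1244
Real quadratic field, so n = 2, s = r2 = 0, r1 = 2
M = (n!/n^n) * (4/pi)^s * sqrt(|disc(K)|) = (2!/2^2) * (4/pi)^0 * sqrt(1244)
= 0.5 * 1.000000 * 35.270384
= 17.6352

17.6352


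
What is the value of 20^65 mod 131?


p = 131 is prime and the exponent is (p-1)/2 = 65, so by Euler's criterion 20^65 = (20/131) = +1 or -1 mod 131.
Compute by square-and-multiply:
  65 = 64 + 1 (binary 1000001)
  Repeated squaring mod 131: 20^1 = 20, 20^2 = 7, 20^4 = 49, 20^8 = 43, 20^16 = 15, 20^32 = 94, 20^64 = 59
  20^65 = 20^64 * 20^1 = 59 * 20 mod 131
    59 * 20 = 1180 = 1 mod 131
  20^65 = 1 mod 131
Result 1: 20 is a quadratic residue mod 131.
20^65 mod 131 = 1

1


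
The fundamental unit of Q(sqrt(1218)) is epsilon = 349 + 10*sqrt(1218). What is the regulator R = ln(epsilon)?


epsilon = 349 + 10*sqrt(1218)
= 697.9986
R = ln(697.9986)
= 6.5482

6.5482


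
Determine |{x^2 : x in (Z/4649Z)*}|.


For prime p, the number of non-zero quadratic residues is (p-1)/2.
= (4649-1)/2
= 2324

2324


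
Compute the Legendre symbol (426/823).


p = 823 is prime, so compute (426/823) with the reciprocity algorithm (Jacobi-symbol steps: pull out 2s via (2/n), flip via reciprocity, reduce):
  pull out 2: (2/823) = +1  (since 823 mod 8 = 7)
  reciprocity: (213/823) -> +(823/213)
  reduce: (184/213)
  pull out 2: (2/213) = -1  (since 213 mod 8 = 5)
  pull out 2: (2/213) = -1  (since 213 mod 8 = 5)
  pull out 2: (2/213) = -1  (since 213 mod 8 = 5)
  reciprocity: (23/213) -> +(213/23)
  reduce: (6/23)
  pull out 2: (2/23) = +1  (since 23 mod 8 = 7)
  reciprocity: (3/23) -> -(23/3)
  reduce: (2/3)
  pull out 2: (2/3) = -1  (since 3 mod 8 = 3)
  (1/3) = 1
Product of signs = -1
(426/823) = -1

-1


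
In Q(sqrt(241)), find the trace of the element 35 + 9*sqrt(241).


Tr(a + b*sqrt(d)) = (a + b*sqrt(d)) + (a - b*sqrt(d)) = 2a
= 2 * (35)
= 70

70


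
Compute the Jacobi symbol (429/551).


Compute (429/551) via quadratic reciprocity:
  reciprocity: (429/551) -> +(551/429)
  reduce: (122/429)
  pull out 2: (2/429) = -1  (since 429 mod 8 = 5)
  reciprocity: (61/429) -> +(429/61)
  reduce: (2/61)
  pull out 2: (2/61) = -1  (since 61 mod 8 = 5)
  (1/61) = 1
Product of signs = 1

1


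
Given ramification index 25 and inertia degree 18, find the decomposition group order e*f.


|D_P| = e * f
= 25 * 18
= 450

450


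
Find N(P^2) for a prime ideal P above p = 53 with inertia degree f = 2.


N(P^a) = p^(a*f)
= 53^(2*2)
= 53^4
= 7890481

7890481


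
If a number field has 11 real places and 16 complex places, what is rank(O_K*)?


By Dirichlet's unit theorem:
rank = r1 + r2 - 1
= 11 + 16 - 1
= 26

26


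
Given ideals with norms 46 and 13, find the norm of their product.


N(IJ) = N(I) * N(J)
= 46 * 13
= 598

598


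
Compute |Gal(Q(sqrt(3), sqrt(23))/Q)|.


The 2 square roots of distinct primes are multiplicatively independent over Q,
so [K:Q] = 2^2 and Gal(K/Q) is isomorphic to (Z/2Z)^2.
|Gal| = 2^2 = 4

4


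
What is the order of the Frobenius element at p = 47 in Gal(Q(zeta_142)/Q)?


The Frobenius at p in Gal(Q(zeta_n)/Q) = (Z/nZ)* is the class of p, so its order is ord_142(47), the smallest k >= 1 with 47^k = 1 mod 142.
n = 142 = 2 * 71, phi(142) = 70; the order divides phi(n).
Divisors of 70: 1, 2, 5, 7, 10, 14, 35, 70
Repeated squaring mod 142: 47^1 = 47, 47^2 = 79, 47^4 = 135, 47^8 = 49, 47^16 = 129, 47^32 = 27, 47^64 = 19
Test divisors in increasing order:
  k=1: 47^1 = 47 mod 142
  k=2: 47^2 = 79 mod 142
  k=5: 47^5 = 135 * 47 = 97 mod 142
  k=7: 47^7 = 135 * 79 * 47 = 137 mod 142
  k=10: 47^10 = 49 * 79 = 37 mod 142
  k=14: 47^14 = 49 * 135 * 79 = 25 mod 142
  k=35: 47^35 = 27 * 79 * 47 = 141 mod 142
  k=70: 47^70 = 19 * 135 * 79 = 1 mod 142  <- first divisor giving 1
Order = 70

70


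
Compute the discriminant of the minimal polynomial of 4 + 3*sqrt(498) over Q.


The element 4 + 3*sqrt(498) has minimal polynomial:
x^2 - 8*x - 4466
Discriminant = (-8)^2 - 4*(-4466)
= 64 + 17864
= 17928

17928


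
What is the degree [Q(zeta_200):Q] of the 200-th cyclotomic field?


The degree equals Euler's totient phi(200).
200 = 2^3 * 5^2
phi(200) = 80

80


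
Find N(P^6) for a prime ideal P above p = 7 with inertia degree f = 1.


N(P^a) = p^(a*f)
= 7^(6*1)
= 7^6
= 117649

117649


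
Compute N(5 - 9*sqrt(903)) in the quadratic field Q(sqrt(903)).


N(a + b*sqrt(d)) = a^2 - d*b^2
= (5)^2 - (903)*(-9)^2
= 25 - 73143
= -73118

-73118


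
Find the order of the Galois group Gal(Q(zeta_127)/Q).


|Gal(Q(zeta_127)/Q)| = phi(127)
= 126

126


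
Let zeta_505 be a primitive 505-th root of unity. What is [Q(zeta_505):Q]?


The degree equals Euler's totient phi(505).
505 = 5 * 101
phi(505) = 400

400


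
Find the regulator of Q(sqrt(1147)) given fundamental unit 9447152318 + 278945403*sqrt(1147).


epsilon = 9447152318 + 278945403*sqrt(1147)
= 1.8894e+10
R = ln(1.8894e+10)
= 23.6621

23.6621


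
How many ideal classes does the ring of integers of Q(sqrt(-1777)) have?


K = Q(sqrt(-1777)). d mod 4 = 3, so D = disc(K) = 4d = -7108
h(K) equals the number of primitive reduced positive-definite forms (a, b, c) = a*x^2 + b*x*y + c*y^2 with b^2 - 4ac = D,
where reduced means |b| <= a <= c, with b >= 0 whenever |b| = a or a = c, and primitive means gcd(a, b, c) = 1.
Reduced forces 3a^2 <= |D| = 7108, so 1 <= a <= 48; b must have the parity of D, and c = (b^2 - D)/(4a) must be an integer >= a.
Enumerate a = 1..48, b in [-a, a]:
  a=1: (1, 0, 1777)  [1]
  a=2: (2, 2, 889)  [1]
  a=3..6: none
  a=7: (7, -2, 254), (7, 2, 254)  [2]
  a=8..10: none
  a=11: (11, -8, 163), (11, 8, 163)  [2]
  a=12: none
  a=13: (13, -4, 137), (13, 4, 137)  [2]
  a=14: (14, -2, 127), (14, 2, 127)  [2]
  a=15..16: none
  a=17: (17, -10, 106), (17, 10, 106)  [2]
  a=18: none
  a=19: (19, -6, 94), (19, 6, 94)  [2]
  a=20..21: none
  a=22: (22, -14, 83), (22, 14, 83)  [2]
  a=23..25: none
  a=26: (26, -22, 73), (26, 22, 73)  [2]
  a=27..33: none
  a=34: (34, -10, 53), (34, 10, 53)  [2]
  a=35..36: none
  a=37: (37, -12, 49), (37, 12, 49)  [2]
  a=38: (38, -6, 47), (38, 6, 47)  [2]
  a=39..48: none
Total reduced forms: 1 + 1 + 2 + 2 + 2 + 2 + 2 + 2 + 2 + 2 + 2 + 2 + 2 = 24
h = 24

24


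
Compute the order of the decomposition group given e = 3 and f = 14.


|D_P| = e * f
= 3 * 14
= 42

42


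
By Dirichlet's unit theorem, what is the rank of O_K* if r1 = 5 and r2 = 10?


By Dirichlet's unit theorem:
rank = r1 + r2 - 1
= 5 + 10 - 1
= 14

14


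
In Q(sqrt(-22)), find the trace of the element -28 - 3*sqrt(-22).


Tr(a + b*sqrt(d)) = (a + b*sqrt(d)) + (a - b*sqrt(d)) = 2a
= 2 * (-28)
= -56

-56


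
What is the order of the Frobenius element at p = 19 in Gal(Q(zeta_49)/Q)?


The Frobenius at p in Gal(Q(zeta_n)/Q) = (Z/nZ)* is the class of p, so its order is ord_49(19), the smallest k >= 1 with 19^k = 1 mod 49.
n = 49 = 7^2, phi(49) = 42; the order divides phi(n).
Divisors of 42: 1, 2, 3, 6, 7, 14, 21, 42
Repeated squaring mod 49: 19^1 = 19, 19^2 = 18, 19^4 = 30, 19^8 = 18, 19^16 = 30, 19^32 = 18
Test divisors in increasing order:
  k=1: 19^1 = 19 mod 49
  k=2: 19^2 = 18 mod 49
  k=3: 19^3 = 18 * 19 = 48 mod 49
  k=6: 19^6 = 30 * 18 = 1 mod 49  <- first divisor giving 1
Order = 6

6


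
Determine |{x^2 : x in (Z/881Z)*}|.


For prime p, the number of non-zero quadratic residues is (p-1)/2.
= (881-1)/2
= 440

440


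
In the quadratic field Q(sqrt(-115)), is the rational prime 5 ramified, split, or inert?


K = Q(sqrt(-115)). Since d mod 4 = 1, disc(K) = -115.
Check p | disc: -115 mod 5 = 0.
p divides disc, so p ramifies: (p) = P^2 with e=2, f=1, g=1.
Therefore p is ramified.

ramified


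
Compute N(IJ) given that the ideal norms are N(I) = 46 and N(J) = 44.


N(IJ) = N(I) * N(J)
= 46 * 44
= 2024

2024


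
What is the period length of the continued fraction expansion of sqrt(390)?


Run the CF algorithm for sqrt(390).
a_0 = floor(sqrt(390)) = 19; set m_0=0, q_0=1.
Recurrence: m' = q*a - m,  q' = (d - m'^2)/q,  a' = floor((a_0 + m')/q').
  step 1: m=19, q=29, a=1
  step 2: m=10, q=10, a=2
  step 3: m=10, q=29, a=1
  step 4: m=19, q=1, a=38
a_4 = 2*a_0 = 38, so the period closes here.
sqrt(390) = [19; 1, 2, 1, 38]
Period length = 4

4


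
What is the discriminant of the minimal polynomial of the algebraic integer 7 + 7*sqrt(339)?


The element 7 + 7*sqrt(339) has minimal polynomial:
x^2 - 14*x - 16562
Discriminant = (-14)^2 - 4*(-16562)
= 196 + 66248
= 66444

66444


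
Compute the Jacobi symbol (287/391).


Compute (287/391) via quadratic reciprocity:
  reciprocity: (287/391) -> -(391/287)
  reduce: (104/287)
  pull out 2: (2/287) = +1  (since 287 mod 8 = 7)
  pull out 2: (2/287) = +1  (since 287 mod 8 = 7)
  pull out 2: (2/287) = +1  (since 287 mod 8 = 7)
  reciprocity: (13/287) -> +(287/13)
  reduce: (1/13)
  (1/13) = 1
Product of signs = -1

-1


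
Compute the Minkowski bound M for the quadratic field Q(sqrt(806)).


d = 806, d mod 4 = 2, so disc(K) = 4d = 3224; |disc(K)| = 3224
Real quadratic field, so n = 2, s = r2 = 0, r1 = 2
M = (n!/n^n) * (4/pi)^s * sqrt(|disc(K)|) = (2!/2^2) * (4/pi)^0 * sqrt(3224)
= 0.5 * 1.000000 * 56.780278
= 28.3901

28.3901


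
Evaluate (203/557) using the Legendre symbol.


p = 557 is prime, so compute (203/557) with the reciprocity algorithm (Jacobi-symbol steps: pull out 2s via (2/n), flip via reciprocity, reduce):
  reciprocity: (203/557) -> +(557/203)
  reduce: (151/203)
  reciprocity: (151/203) -> -(203/151)
  reduce: (52/151)
  pull out 2: (2/151) = +1  (since 151 mod 8 = 7)
  pull out 2: (2/151) = +1  (since 151 mod 8 = 7)
  reciprocity: (13/151) -> +(151/13)
  reduce: (8/13)
  pull out 2: (2/13) = -1  (since 13 mod 8 = 5)
  pull out 2: (2/13) = -1  (since 13 mod 8 = 5)
  pull out 2: (2/13) = -1  (since 13 mod 8 = 5)
  (1/13) = 1
Product of signs = 1
(203/557) = 1

1


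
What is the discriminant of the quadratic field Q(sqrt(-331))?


For K = Q(sqrt(d)) with d squarefree: disc(K) = d if d = 1 mod 4, and disc(K) = 4d if d = 2 or 3 mod 4.
Here d = -331, and d mod 4 = 1.
d = 1 mod 4 (O_K = Z[(1+sqrt(d))/2]), so disc(K) = d = -331

-331


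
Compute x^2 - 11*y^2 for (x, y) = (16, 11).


x^2 - d*y^2
= 16^2 - 11*11^2
= 256 - 1331
= -1075

-1075


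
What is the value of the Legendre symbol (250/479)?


p = 479 is prime, so compute (250/479) with the reciprocity algorithm (Jacobi-symbol steps: pull out 2s via (2/n), flip via reciprocity, reduce):
  pull out 2: (2/479) = +1  (since 479 mod 8 = 7)
  reciprocity: (125/479) -> +(479/125)
  reduce: (104/125)
  pull out 2: (2/125) = -1  (since 125 mod 8 = 5)
  pull out 2: (2/125) = -1  (since 125 mod 8 = 5)
  pull out 2: (2/125) = -1  (since 125 mod 8 = 5)
  reciprocity: (13/125) -> +(125/13)
  reduce: (8/13)
  pull out 2: (2/13) = -1  (since 13 mod 8 = 5)
  pull out 2: (2/13) = -1  (since 13 mod 8 = 5)
  pull out 2: (2/13) = -1  (since 13 mod 8 = 5)
  (1/13) = 1
Product of signs = 1
(250/479) = 1

1


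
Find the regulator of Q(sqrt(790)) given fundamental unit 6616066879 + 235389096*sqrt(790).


epsilon = 6616066879 + 235389096*sqrt(790)
= 1.3232e+10
R = ln(1.3232e+10)
= 23.3059

23.3059


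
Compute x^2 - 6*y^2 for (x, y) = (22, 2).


x^2 - d*y^2
= 22^2 - 6*2^2
= 484 - 24
= 460

460


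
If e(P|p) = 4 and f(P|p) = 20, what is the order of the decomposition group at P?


|D_P| = e * f
= 4 * 20
= 80

80


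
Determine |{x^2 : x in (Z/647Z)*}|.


For prime p, the number of non-zero quadratic residues is (p-1)/2.
= (647-1)/2
= 323

323


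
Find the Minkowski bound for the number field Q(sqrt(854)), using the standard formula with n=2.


d = 854, d mod 4 = 2, so disc(K) = 4d = 3416; |disc(K)| = 3416
Real quadratic field, so n = 2, s = r2 = 0, r1 = 2
M = (n!/n^n) * (4/pi)^s * sqrt(|disc(K)|) = (2!/2^2) * (4/pi)^0 * sqrt(3416)
= 0.5 * 1.000000 * 58.446557
= 29.2233

29.2233


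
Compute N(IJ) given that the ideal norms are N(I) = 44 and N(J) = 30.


N(IJ) = N(I) * N(J)
= 44 * 30
= 1320

1320


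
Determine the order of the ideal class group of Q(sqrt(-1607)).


K = Q(sqrt(-1607)). d mod 4 = 1, so D = disc(K) = d = -1607
h(K) equals the number of primitive reduced positive-definite forms (a, b, c) = a*x^2 + b*x*y + c*y^2 with b^2 - 4ac = D,
where reduced means |b| <= a <= c, with b >= 0 whenever |b| = a or a = c, and primitive means gcd(a, b, c) = 1.
Reduced forces 3a^2 <= |D| = 1607, so 1 <= a <= 23; b must have the parity of D, and c = (b^2 - D)/(4a) must be an integer >= a.
Enumerate a = 1..23, b in [-a, a]:
  a=1: (1, 1, 402)  [1]
  a=2: (2, -1, 201), (2, 1, 201)  [2]
  a=3: (3, -1, 134), (3, 1, 134)  [2]
  a=4: (4, -3, 101), (4, 3, 101)  [2]
  a=5: none
  a=6: (6, -5, 68), (6, -1, 67), (6, 1, 67), (6, 5, 68)  [4]
  a=7: none
  a=8: (8, -5, 51), (8, 5, 51)  [2]
  a=9: (9, -7, 46), (9, 7, 46)  [2]
  a=10..11: none
  a=12: (12, -11, 36), (12, -5, 34), (12, 5, 34), (12, 11, 36)  [4]
  a=13..15: none
  a=16: (16, -11, 27), (16, 11, 27)  [2]
  a=17: (17, -5, 24), (17, 5, 24)  [2]
  a=18: (18, -11, 24), (18, -7, 23), (18, 7, 23), (18, 11, 24)  [4]
  a=19..23: none
Total reduced forms: 1 + 2 + 2 + 2 + 4 + 2 + 2 + 4 + 2 + 2 + 4 = 27
h = 27

27


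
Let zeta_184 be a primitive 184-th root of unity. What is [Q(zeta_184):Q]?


The degree equals Euler's totient phi(184).
184 = 2^3 * 23
phi(184) = 88

88


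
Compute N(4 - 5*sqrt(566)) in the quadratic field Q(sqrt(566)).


N(a + b*sqrt(d)) = a^2 - d*b^2
= (4)^2 - (566)*(-5)^2
= 16 - 14150
= -14134

-14134


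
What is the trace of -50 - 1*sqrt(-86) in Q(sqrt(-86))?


Tr(a + b*sqrt(d)) = (a + b*sqrt(d)) + (a - b*sqrt(d)) = 2a
= 2 * (-50)
= -100

-100


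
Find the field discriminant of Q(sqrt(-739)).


For K = Q(sqrt(d)) with d squarefree: disc(K) = d if d = 1 mod 4, and disc(K) = 4d if d = 2 or 3 mod 4.
Here d = -739, and d mod 4 = 1.
d = 1 mod 4 (O_K = Z[(1+sqrt(d))/2]), so disc(K) = d = -739

-739


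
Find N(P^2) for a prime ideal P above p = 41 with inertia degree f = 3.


N(P^a) = p^(a*f)
= 41^(2*3)
= 41^6
= 4750104241

4750104241


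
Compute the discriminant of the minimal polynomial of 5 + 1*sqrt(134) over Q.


The element 5 + 1*sqrt(134) has minimal polynomial:
x^2 - 10*x - 109
Discriminant = (-10)^2 - 4*(-109)
= 100 + 436
= 536

536


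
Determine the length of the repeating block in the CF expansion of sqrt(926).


Run the CF algorithm for sqrt(926).
a_0 = floor(sqrt(926)) = 30; set m_0=0, q_0=1.
Recurrence: m' = q*a - m,  q' = (d - m'^2)/q,  a' = floor((a_0 + m')/q').
  step 1: m=30, q=26, a=2
  step 2: m=22, q=17, a=3
  step 3: m=29, q=5, a=11
  step 4: m=26, q=50, a=1
  step 5: m=24, q=7, a=7
  step 6: m=25, q=43, a=1
  step 7: m=18, q=14, a=3
  step 8: m=24, q=25, a=2
  step 9: m=26, q=10, a=5
  step 10: m=24, q=35, a=1
  step 11: m=11, q=23, a=1
  step 12: m=12, q=34, a=1
  step 13: m=22, q=13, a=4
  step 14: m=30, q=2, a=30
  step 15: m=30, q=13, a=4
  step 16: m=22, q=34, a=1
  step 17: m=12, q=23, a=1
  step 18: m=11, q=35, a=1
  step 19: m=24, q=10, a=5
  step 20: m=26, q=25, a=2
  step 21: m=24, q=14, a=3
  step 22: m=18, q=43, a=1
  step 23: m=25, q=7, a=7
  step 24: m=24, q=50, a=1
  step 25: m=26, q=5, a=11
  step 26: m=29, q=17, a=3
  step 27: m=22, q=26, a=2
  step 28: m=30, q=1, a=60
a_28 = 2*a_0 = 60, so the period closes here.
sqrt(926) = [30; 2, 3, 11, 1, 7, 1, 3, 2, 5, 1, 1, 1, 4, 30, 4, 1, 1, 1, 5, 2, 3, 1, 7, 1, 11, 3, 2, 60]
Period length = 28

28


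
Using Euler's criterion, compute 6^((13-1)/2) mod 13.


p = 13 is prime and the exponent is (p-1)/2 = 6, so by Euler's criterion 6^6 = (6/13) = +1 or -1 mod 13.
Compute by square-and-multiply:
  6 = 4 + 2 (binary 110)
  Repeated squaring mod 13: 6^1 = 6, 6^2 = 10, 6^4 = 9
  6^6 = 6^4 * 6^2 = 9 * 10 mod 13
    9 * 10 = 90 = 12 mod 13
  6^6 = 12 mod 13
Result 12 = p - 1 = -1 mod 13: 6 is a quadratic non-residue mod 13. As a residue in [0, p-1] the value is 12.
6^6 mod 13 = 12

12


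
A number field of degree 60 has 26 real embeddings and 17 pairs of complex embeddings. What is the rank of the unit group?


By Dirichlet's unit theorem:
rank = r1 + r2 - 1
= 26 + 17 - 1
= 42

42


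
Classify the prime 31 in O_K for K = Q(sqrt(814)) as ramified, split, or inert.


K = Q(sqrt(814)). Since d mod 4 = 2, disc(K) = 3256.
Check p | disc: 3256 mod 31 = 1.
p does not divide disc. Compute Legendre symbol (d/p):
8^((31-1)/2) mod 31 = 1
(d/p) = 1, so p splits: (p) = P*P' with e=1, f=1, g=2.
Therefore p is split.

split


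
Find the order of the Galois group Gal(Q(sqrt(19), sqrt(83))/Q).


The 2 square roots of distinct primes are multiplicatively independent over Q,
so [K:Q] = 2^2 and Gal(K/Q) is isomorphic to (Z/2Z)^2.
|Gal| = 2^2 = 4

4


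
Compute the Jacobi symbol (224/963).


Compute (224/963) via quadratic reciprocity:
  pull out 2: (2/963) = -1  (since 963 mod 8 = 3)
  pull out 2: (2/963) = -1  (since 963 mod 8 = 3)
  pull out 2: (2/963) = -1  (since 963 mod 8 = 3)
  pull out 2: (2/963) = -1  (since 963 mod 8 = 3)
  pull out 2: (2/963) = -1  (since 963 mod 8 = 3)
  reciprocity: (7/963) -> -(963/7)
  reduce: (4/7)
  pull out 2: (2/7) = +1  (since 7 mod 8 = 7)
  pull out 2: (2/7) = +1  (since 7 mod 8 = 7)
  (1/7) = 1
Product of signs = 1

1


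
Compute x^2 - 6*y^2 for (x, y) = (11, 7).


x^2 - d*y^2
= 11^2 - 6*7^2
= 121 - 294
= -173

-173


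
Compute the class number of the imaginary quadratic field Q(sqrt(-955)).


K = Q(sqrt(-955)). d mod 4 = 1, so D = disc(K) = d = -955
h(K) equals the number of primitive reduced positive-definite forms (a, b, c) = a*x^2 + b*x*y + c*y^2 with b^2 - 4ac = D,
where reduced means |b| <= a <= c, with b >= 0 whenever |b| = a or a = c, and primitive means gcd(a, b, c) = 1.
Reduced forces 3a^2 <= |D| = 955, so 1 <= a <= 17; b must have the parity of D, and c = (b^2 - D)/(4a) must be an integer >= a.
Enumerate a = 1..17, b in [-a, a]:
  a=1: (1, 1, 239)  [1]
  a=2..4: none
  a=5: (5, 5, 49)  [1]
  a=6: none
  a=7: (7, -5, 35), (7, 5, 35)  [2]
  a=8..17: none
Total reduced forms: 1 + 1 + 2 = 4
h = 4

4


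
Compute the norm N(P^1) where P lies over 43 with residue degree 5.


N(P^a) = p^(a*f)
= 43^(1*5)
= 43^5
= 147008443

147008443


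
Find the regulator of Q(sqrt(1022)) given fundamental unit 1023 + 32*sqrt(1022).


epsilon = 1023 + 32*sqrt(1022)
= 2045.9995
R = ln(2045.9995)
= 7.6236

7.6236


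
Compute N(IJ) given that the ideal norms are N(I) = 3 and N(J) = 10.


N(IJ) = N(I) * N(J)
= 3 * 10
= 30

30


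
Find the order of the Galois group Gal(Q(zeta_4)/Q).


|Gal(Q(zeta_4)/Q)| = phi(4)
= 2

2


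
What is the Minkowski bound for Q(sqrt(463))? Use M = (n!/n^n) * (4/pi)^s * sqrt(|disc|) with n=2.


d = 463, d mod 4 = 3, so disc(K) = 4d = 1852; |disc(K)| = 1852
Real quadratic field, so n = 2, s = r2 = 0, r1 = 2
M = (n!/n^n) * (4/pi)^s * sqrt(|disc(K)|) = (2!/2^2) * (4/pi)^0 * sqrt(1852)
= 0.5 * 1.000000 * 43.034870
= 21.5174

21.5174


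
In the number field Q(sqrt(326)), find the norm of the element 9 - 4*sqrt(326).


N(a + b*sqrt(d)) = a^2 - d*b^2
= (9)^2 - (326)*(-4)^2
= 81 - 5216
= -5135

-5135


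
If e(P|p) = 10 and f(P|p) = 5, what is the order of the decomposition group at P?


|D_P| = e * f
= 10 * 5
= 50

50


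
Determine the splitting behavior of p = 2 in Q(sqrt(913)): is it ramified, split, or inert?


K = Q(sqrt(913)). Since d mod 4 = 1, disc(K) = 913.
Check p | disc: 913 mod 2 = 1.
p=2 does not divide disc (d is 1 mod 4). 2 splits iff d = 1 mod 8.
d mod 8 = 1, so (d/2) = 1.
(d/p) = 1, so p splits: (p) = P*P' with e=1, f=1, g=2.
Therefore p is split.

split


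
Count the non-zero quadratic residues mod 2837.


For prime p, the number of non-zero quadratic residues is (p-1)/2.
= (2837-1)/2
= 1418

1418


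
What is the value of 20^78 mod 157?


p = 157 is prime and the exponent is (p-1)/2 = 78, so by Euler's criterion 20^78 = (20/157) = +1 or -1 mod 157.
Compute by square-and-multiply:
  78 = 64 + 8 + 4 + 2 (binary 1001110)
  Repeated squaring mod 157: 20^1 = 20, 20^2 = 86, 20^4 = 17, 20^8 = 132, 20^16 = 154, 20^32 = 9, 20^64 = 81
  20^78 = 20^64 * 20^8 * 20^4 * 20^2 = 81 * 132 * 17 * 86 mod 157
    81 * 132 = 10692 = 16 mod 157
    16 * 17 = 272 = 115 mod 157
    115 * 86 = 9890 = 156 mod 157
  20^78 = 156 mod 157
Result 156 = p - 1 = -1 mod 157: 20 is a quadratic non-residue mod 157. As a residue in [0, p-1] the value is 156.
20^78 mod 157 = 156

156


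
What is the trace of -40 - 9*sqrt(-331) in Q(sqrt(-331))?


Tr(a + b*sqrt(d)) = (a + b*sqrt(d)) + (a - b*sqrt(d)) = 2a
= 2 * (-40)
= -80

-80


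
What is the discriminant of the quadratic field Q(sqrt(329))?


For K = Q(sqrt(d)) with d squarefree: disc(K) = d if d = 1 mod 4, and disc(K) = 4d if d = 2 or 3 mod 4.
Here d = 329, and d mod 4 = 1.
d = 1 mod 4 (O_K = Z[(1+sqrt(d))/2]), so disc(K) = d = 329

329


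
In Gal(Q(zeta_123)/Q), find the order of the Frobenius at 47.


The Frobenius at p in Gal(Q(zeta_n)/Q) = (Z/nZ)* is the class of p, so its order is ord_123(47), the smallest k >= 1 with 47^k = 1 mod 123.
n = 123 = 3 * 41, phi(123) = 80; the order divides phi(n).
Divisors of 80: 1, 2, 4, 5, 8, 10, 16, 20, 40, 80
Repeated squaring mod 123: 47^1 = 47, 47^2 = 118, 47^4 = 25, 47^8 = 10, 47^16 = 100, 47^32 = 37, 47^64 = 16
Test divisors in increasing order:
  k=1: 47^1 = 47 mod 123
  k=2: 47^2 = 118 mod 123
  k=4: 47^4 = 25 mod 123
  k=5: 47^5 = 25 * 47 = 68 mod 123
  k=8: 47^8 = 10 mod 123
  k=10: 47^10 = 10 * 118 = 73 mod 123
  k=16: 47^16 = 100 mod 123
  k=20: 47^20 = 100 * 25 = 40 mod 123
  k=40: 47^40 = 37 * 10 = 1 mod 123  <- first divisor giving 1
Order = 40

40


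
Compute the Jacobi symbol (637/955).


Compute (637/955) via quadratic reciprocity:
  reciprocity: (637/955) -> +(955/637)
  reduce: (318/637)
  pull out 2: (2/637) = -1  (since 637 mod 8 = 5)
  reciprocity: (159/637) -> +(637/159)
  reduce: (1/159)
  (1/159) = 1
Product of signs = -1

-1


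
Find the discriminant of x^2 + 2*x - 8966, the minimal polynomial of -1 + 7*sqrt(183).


The element -1 + 7*sqrt(183) has minimal polynomial:
x^2 + 2*x - 8966
Discriminant = (2)^2 - 4*(-8966)
= 4 + 35864
= 35868

35868


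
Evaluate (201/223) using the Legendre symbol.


p = 223 is prime, so compute (201/223) with the reciprocity algorithm (Jacobi-symbol steps: pull out 2s via (2/n), flip via reciprocity, reduce):
  reciprocity: (201/223) -> +(223/201)
  reduce: (22/201)
  pull out 2: (2/201) = +1  (since 201 mod 8 = 1)
  reciprocity: (11/201) -> +(201/11)
  reduce: (3/11)
  reciprocity: (3/11) -> -(11/3)
  reduce: (2/3)
  pull out 2: (2/3) = -1  (since 3 mod 8 = 3)
  (1/3) = 1
Product of signs = 1
(201/223) = 1

1
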